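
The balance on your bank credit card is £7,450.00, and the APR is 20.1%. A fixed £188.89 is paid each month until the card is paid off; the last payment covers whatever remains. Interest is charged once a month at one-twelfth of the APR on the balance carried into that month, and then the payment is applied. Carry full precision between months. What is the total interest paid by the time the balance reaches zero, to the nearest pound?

£4,839

Monthly rate r = 20.1%/12 = 1.675% = 0.01675.
Payoff takes n = ⌈−ln(1 − rB₀/P)/ln(1+r)⌉ = ⌈65.057⌉ = 66 payments; the last is £10.88.
Total paid = 65·£188.89 + £10.88 = £12,288.73.
Total interest = total paid − principal = £12,288.73 − £7,450.00 = £4,838.73.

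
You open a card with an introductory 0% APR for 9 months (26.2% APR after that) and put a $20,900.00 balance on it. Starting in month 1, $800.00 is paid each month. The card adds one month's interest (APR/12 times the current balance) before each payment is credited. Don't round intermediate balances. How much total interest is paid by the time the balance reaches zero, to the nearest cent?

$3,645.33

Promo months 1–9 at r₀ = 0%/12 = 0; months 10+ at r₁ = 26.2%/12 = 0.0218333.
After month 9 (no interest yet): B = $20,900.00 − 9·$800.00 = $13,700.00.
Then at r₁ with $800.00/mo: n₂ = −ln(1 − r₁·B/P)/ln(1+r₁) ≈ 21.68 → 22 more payments.
Total paid = 30·$800.00 + $545.33 = $24,545.33; interest = $24,545.33 − $20,900.00 = $3,645.33.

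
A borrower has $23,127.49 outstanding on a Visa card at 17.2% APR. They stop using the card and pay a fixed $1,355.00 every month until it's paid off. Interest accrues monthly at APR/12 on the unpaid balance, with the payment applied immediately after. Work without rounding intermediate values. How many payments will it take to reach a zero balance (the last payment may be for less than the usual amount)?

20 months

Monthly rate r = 17.2%/12 = 1.43333% = 0.0143333.
Recurrence: B ← B·(1+r) − $1,355.00.
Month 1: interest $331.49; balance after payment $22,103.98.
Month 2: interest $316.82; balance after payment $21,065.81.
Closed form: n = −ln(1 − rB₀/P)/ln(1+r) = −ln(0.75535)/ln(1.01433) ≈ 19.714, so the balance reaches zero during payment 20.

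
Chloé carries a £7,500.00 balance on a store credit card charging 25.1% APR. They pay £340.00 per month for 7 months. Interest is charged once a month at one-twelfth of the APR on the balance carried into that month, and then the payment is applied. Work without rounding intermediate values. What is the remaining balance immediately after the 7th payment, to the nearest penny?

Monthly rate r = 25.1%/12 = 2.09167% = 0.0209167.
Each month: B ← B·(1+r) − £340.00.
Month 1: interest £156.88; balance after payment £7,316.88.
Month 2: interest £153.04; balance after payment £7,129.92.
Month 3: interest £149.13; balance after payment £6,939.05.
Month 4: interest £145.14; balance after payment £6,744.20.
Month 5: interest £141.07; balance after payment £6,545.26.
Month 6: interest £136.91; balance after payment £6,342.17.
Month 7: interest £132.66; balance after payment £6,134.82.

£6,134.82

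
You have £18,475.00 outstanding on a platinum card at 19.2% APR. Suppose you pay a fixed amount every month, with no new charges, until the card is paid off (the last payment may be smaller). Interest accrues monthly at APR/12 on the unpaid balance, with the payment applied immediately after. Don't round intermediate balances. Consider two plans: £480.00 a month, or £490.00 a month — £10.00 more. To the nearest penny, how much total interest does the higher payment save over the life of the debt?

£391.07

Monthly rate r = 19.2%/12 = 1.6% = 0.016.
At £480.00/mo: n = ⌈−ln(1 − rB₀/P)/ln(1+r)⌉ = 61 payments (last £130.11); total interest = total paid − £18,475.00 = £10,455.11.
At £490.00/mo: 59 payments (last £119.04); total interest £10,064.04.
Interest saved = £10,455.11 − £10,064.04 = £391.07.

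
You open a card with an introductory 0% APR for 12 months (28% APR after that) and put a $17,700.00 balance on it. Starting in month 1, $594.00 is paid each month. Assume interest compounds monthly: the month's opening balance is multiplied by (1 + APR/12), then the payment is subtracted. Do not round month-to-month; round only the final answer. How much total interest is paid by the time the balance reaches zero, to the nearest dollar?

Promo months 1–12 at r₀ = 0%/12 = 0; months 13+ at r₁ = 28%/12 = 0.0233333.
After month 12 (no interest yet): B = $17,700.00 − 12·$594.00 = $10,572.00.
Then at r₁ with $594.00/mo: n₂ = −ln(1 − r₁·B/P)/ln(1+r₁) ≈ 23.27 → 24 more payments.
Total paid = 35·$594.00 + $159.24 = $20,949.24; interest = $20,949.24 − $17,700.00 = $3,249.24.

$3,249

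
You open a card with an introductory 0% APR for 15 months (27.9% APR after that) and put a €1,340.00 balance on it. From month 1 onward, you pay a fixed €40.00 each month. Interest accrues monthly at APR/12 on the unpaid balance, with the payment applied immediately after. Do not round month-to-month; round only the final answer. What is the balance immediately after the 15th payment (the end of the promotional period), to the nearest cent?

Promo months 1–15 at r₀ = 0%/12 = 0; months 16+ at r₁ = 27.9%/12 = 0.02325.
After month 15 (no interest yet): B = €1,340.00 − 15·€40.00 = €740.00.

€740.00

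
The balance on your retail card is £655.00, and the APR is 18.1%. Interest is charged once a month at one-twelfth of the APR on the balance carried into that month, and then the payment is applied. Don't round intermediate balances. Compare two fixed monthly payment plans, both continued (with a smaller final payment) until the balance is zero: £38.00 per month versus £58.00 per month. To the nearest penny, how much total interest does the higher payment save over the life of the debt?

Monthly rate r = 18.1%/12 = 1.50833% = 0.0150833.
At £38.00/mo: n = ⌈−ln(1 − rB₀/P)/ln(1+r)⌉ = 21 payments (last £4.28); total interest = total paid − £655.00 = £109.28.
At £58.00/mo: 13 payments (last £27.57); total interest £68.57.
Interest saved = £109.28 − £68.57 = £40.71.

£40.71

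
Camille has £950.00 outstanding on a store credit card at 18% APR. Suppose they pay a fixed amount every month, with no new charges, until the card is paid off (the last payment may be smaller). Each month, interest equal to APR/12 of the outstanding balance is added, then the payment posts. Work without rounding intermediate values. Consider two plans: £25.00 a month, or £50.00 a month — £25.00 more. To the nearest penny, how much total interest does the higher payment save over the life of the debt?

Monthly rate r = 18%/12 = 1.5% = 0.015.
At £25.00/mo: n = ⌈−ln(1 − rB₀/P)/ln(1+r)⌉ = 57 payments (last £17.18); total interest = total paid − £950.00 = £467.18.
At £50.00/mo: 23 payments (last £26.70); total interest £176.70.
Interest saved = £467.18 − £176.70 = £290.48.

£290.48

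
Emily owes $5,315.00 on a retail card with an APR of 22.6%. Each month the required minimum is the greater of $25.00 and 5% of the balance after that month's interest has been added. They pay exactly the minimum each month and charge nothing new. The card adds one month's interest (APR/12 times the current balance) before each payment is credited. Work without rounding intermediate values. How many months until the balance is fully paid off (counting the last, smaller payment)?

Monthly rate r = 22.6%/12 = 1.88333% = 0.0188333.
While 5% of the post-interest balance exceeds $25.00, each month B ← (B·(1+r))·(1 − 0.05), i.e. B shrinks by the factor (1+r)·0.95 = 0.96789.
This holds for months 1–73. Entering month 74 the balance is $490.75; 5% of the post-interest balance is now below $25.00, so the flat $25.00 minimum applies from here.
From month 74 a fixed $25.00 at rate r clears $490.75 in 25 more payments. Total: 73 + 25 = 98 months.

98 months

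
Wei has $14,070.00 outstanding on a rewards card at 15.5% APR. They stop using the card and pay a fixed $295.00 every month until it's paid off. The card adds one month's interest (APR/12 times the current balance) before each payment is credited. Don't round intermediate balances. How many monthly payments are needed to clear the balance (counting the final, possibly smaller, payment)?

75 payments

Monthly rate r = 15.5%/12 = 1.29167% = 0.0129167.
Recurrence: B ← B·(1+r) − $295.00.
Month 1: interest $181.74; balance after payment $13,956.74.
Month 2: interest $180.27; balance after payment $13,842.01.
Closed form: n = −ln(1 − rB₀/P)/ln(1+r) = −ln(0.38394)/ln(1.01292) ≈ 74.589, so the balance reaches zero during payment 75.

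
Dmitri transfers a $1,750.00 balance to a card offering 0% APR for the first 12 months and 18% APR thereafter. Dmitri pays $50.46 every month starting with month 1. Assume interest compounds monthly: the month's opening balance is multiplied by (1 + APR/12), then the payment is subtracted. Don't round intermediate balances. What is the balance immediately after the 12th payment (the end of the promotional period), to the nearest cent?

$1,144.48

Promo months 1–12 at r₀ = 0%/12 = 0; months 13+ at r₁ = 18%/12 = 0.015.
After month 12 (no interest yet): B = $1,750.00 − 12·$50.46 = $1,144.48.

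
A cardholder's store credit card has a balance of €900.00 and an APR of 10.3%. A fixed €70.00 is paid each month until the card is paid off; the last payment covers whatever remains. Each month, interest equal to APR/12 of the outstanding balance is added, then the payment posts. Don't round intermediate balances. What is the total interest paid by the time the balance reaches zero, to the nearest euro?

Monthly rate r = 10.3%/12 = 0.858333% = 0.00858333.
Payoff takes n = ⌈−ln(1 − rB₀/P)/ln(1+r)⌉ = ⌈13.682⌉ = 14 payments; the last is €47.80.
Total paid = 13·€70.00 + €47.80 = €957.80.
Total interest = total paid − principal = €957.80 − €900.00 = €57.80.

€58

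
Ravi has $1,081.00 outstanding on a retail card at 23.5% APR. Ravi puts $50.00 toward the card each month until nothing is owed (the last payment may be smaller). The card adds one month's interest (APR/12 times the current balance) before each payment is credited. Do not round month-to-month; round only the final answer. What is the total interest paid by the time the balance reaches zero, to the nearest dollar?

$339

Monthly rate r = 23.5%/12 = 1.95833% = 0.0195833.
Payoff takes n = ⌈−ln(1 − rB₀/P)/ln(1+r)⌉ = ⌈28.390⌉ = 29 payments; the last is $19.60.
Total paid = 28·$50.00 + $19.60 = $1,419.60.
Total interest = total paid − principal = $1,419.60 − $1,081.00 = $338.60.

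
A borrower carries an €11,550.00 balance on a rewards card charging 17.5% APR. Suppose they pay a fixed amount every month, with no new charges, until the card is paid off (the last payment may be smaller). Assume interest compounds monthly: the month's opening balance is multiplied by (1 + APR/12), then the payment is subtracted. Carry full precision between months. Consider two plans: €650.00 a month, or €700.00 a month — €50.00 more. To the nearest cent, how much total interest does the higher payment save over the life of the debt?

Monthly rate r = 17.5%/12 = 1.45833% = 0.0145833.
At €650.00/mo: n = ⌈−ln(1 − rB₀/P)/ln(1+r)⌉ = 21 payments (last €466.79); total interest = total paid − €11,550.00 = €1,916.79.
At €700.00/mo: 20 payments (last €8.63); total interest €1,758.63.
Interest saved = €1,916.79 − €1,758.63 = €158.16.

€158.16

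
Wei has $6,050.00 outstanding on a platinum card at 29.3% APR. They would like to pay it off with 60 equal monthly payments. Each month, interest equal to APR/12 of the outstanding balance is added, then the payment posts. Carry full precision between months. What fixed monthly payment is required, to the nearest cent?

$193.14

Monthly rate r = 29.3%/12 = 2.44167% = 0.0244167.
Level-payment amortization: P = B₀·r / (1 − (1+r)^(−n)) = 6050.00·0.0244167 / (1 − 1.02442^(−60)).
Denominator 1 − (1+r)^(−60) = 0.764819199.
P = 147.721 / 0.764819199 ≈ 193.14.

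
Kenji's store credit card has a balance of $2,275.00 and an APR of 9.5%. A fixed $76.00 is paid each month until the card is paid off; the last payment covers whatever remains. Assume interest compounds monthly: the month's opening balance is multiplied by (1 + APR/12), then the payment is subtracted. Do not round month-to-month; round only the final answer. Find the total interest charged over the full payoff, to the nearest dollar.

$332

Monthly rate r = 9.5%/12 = 0.791667% = 0.00791667.
Payoff takes n = ⌈−ln(1 − rB₀/P)/ln(1+r)⌉ = ⌈34.300⌉ = 35 payments; the last is $22.84.
Total paid = 34·$76.00 + $22.84 = $2,606.84.
Total interest = total paid − principal = $2,606.84 − $2,275.00 = $331.84.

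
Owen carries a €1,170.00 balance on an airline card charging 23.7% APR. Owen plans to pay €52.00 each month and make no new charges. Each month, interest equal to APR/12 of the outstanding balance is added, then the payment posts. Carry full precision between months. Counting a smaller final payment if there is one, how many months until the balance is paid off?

Monthly rate r = 23.7%/12 = 1.975% = 0.01975.
Recurrence: B ← B·(1+r) − €52.00.
Month 1: interest €23.11; balance after payment €1,141.11.
Month 2: interest €22.54; balance after payment €1,111.64.
Closed form: n = −ln(1 − rB₀/P)/ln(1+r) = −ln(0.55563)/ln(1.01975) ≈ 30.048, so the balance reaches zero during payment 31.

31 payments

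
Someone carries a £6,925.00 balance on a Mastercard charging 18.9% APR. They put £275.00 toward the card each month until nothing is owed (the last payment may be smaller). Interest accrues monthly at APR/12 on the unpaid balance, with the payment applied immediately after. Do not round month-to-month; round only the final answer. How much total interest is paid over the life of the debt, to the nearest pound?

£1,966

Monthly rate r = 18.9%/12 = 1.575% = 0.01575.
Payoff takes n = ⌈−ln(1 − rB₀/P)/ln(1+r)⌉ = ⌈32.328⌉ = 33 payments; the last is £90.67.
Total paid = 32·£275.00 + £90.67 = £8,890.67.
Total interest = total paid − principal = £8,890.67 − £6,925.00 = £1,965.67.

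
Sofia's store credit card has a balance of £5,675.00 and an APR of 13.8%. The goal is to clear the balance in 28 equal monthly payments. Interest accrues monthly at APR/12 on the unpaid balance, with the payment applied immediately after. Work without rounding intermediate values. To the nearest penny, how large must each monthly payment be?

£238.21

Monthly rate r = 13.8%/12 = 1.15% = 0.0115.
Level-payment amortization: P = B₀·r / (1 − (1+r)^(−n)) = 5675.00·0.0115 / (1 − 1.0115^(−28)).
Denominator 1 − (1+r)^(−28) = 0.273969006.
P = 65.2625 / 0.273969006 ≈ 238.21.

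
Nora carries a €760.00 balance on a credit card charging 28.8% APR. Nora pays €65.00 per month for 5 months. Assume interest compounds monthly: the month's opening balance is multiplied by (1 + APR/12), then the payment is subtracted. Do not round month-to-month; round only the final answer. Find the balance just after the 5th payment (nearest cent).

Monthly rate r = 28.8%/12 = 2.4% = 0.024.
Each month: B ← B·(1+r) − €65.00.
Month 1: interest €18.24; balance after payment €713.24.
Month 2: interest €17.12; balance after payment €665.36.
Month 3: interest €15.97; balance after payment €616.33.
Month 4: interest €14.79; balance after payment €566.12.
Month 5: interest €13.59; balance after payment €514.71.

€514.71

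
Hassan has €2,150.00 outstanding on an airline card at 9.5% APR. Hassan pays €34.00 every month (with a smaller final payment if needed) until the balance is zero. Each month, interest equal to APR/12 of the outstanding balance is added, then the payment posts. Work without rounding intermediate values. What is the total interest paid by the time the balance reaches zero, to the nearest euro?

Monthly rate r = 9.5%/12 = 0.791667% = 0.00791667.
Payoff takes n = ⌈−ln(1 − rB₀/P)/ln(1+r)⌉ = ⌈88.057⌉ = 89 payments; the last is €1.95.
Total paid = 88·€34.00 + €1.95 = €2,993.95.
Total interest = total paid − principal = €2,993.95 − €2,150.00 = €843.95.

€844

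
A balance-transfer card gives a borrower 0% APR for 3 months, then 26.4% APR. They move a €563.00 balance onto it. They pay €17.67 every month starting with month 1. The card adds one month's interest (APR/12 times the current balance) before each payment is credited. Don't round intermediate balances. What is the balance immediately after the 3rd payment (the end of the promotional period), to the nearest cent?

Promo months 1–3 at r₀ = 0%/12 = 0; months 4+ at r₁ = 26.4%/12 = 0.022.
After month 3 (no interest yet): B = €563.00 − 3·€17.67 = €509.99.

€509.99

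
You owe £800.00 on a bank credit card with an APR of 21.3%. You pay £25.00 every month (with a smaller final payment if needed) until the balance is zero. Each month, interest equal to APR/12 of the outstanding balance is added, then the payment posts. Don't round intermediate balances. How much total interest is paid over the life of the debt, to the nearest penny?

Monthly rate r = 21.3%/12 = 1.775% = 0.01775.
Payoff takes n = ⌈−ln(1 − rB₀/P)/ln(1+r)⌉ = ⌈47.705⌉ = 48 payments; the last is £17.66.
Total paid = 47·£25.00 + £17.66 = £1,192.66.
Total interest = total paid − principal = £1,192.66 − £800.00 = £392.66.

£392.66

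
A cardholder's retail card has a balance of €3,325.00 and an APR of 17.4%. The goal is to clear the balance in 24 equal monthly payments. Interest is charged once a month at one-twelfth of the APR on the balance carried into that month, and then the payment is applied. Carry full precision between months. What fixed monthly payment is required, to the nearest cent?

€165.04

Monthly rate r = 17.4%/12 = 1.45% = 0.0145.
Level-payment amortization: P = B₀·r / (1 − (1+r)^(−n)) = 3325.00·0.0145 / (1 − 1.0145^(−24)).
Denominator 1 − (1+r)^(−24) = 0.292134466.
P = 48.2125 / 0.292134466 ≈ 165.04.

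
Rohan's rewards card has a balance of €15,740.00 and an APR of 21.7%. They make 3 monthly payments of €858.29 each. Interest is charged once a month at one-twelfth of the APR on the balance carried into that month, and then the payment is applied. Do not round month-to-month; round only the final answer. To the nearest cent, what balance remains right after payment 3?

€13,987.72

Monthly rate r = 21.7%/12 = 1.80833% = 0.0180833.
Each month: B ← B·(1+r) − €858.29.
Month 1: interest €284.63; balance after payment €15,166.34.
Month 2: interest €274.26; balance after payment €14,582.31.
Month 3: interest €263.70; balance after payment €13,987.72.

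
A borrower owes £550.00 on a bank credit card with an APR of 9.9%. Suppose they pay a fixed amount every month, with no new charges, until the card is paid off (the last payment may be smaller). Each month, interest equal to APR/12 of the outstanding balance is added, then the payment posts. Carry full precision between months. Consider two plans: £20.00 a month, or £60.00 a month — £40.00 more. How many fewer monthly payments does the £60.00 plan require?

22 fewer payments

Monthly rate r = 9.9%/12 = 0.825% = 0.00825.
At £20.00/mo: n = ⌈−ln(1 − rB₀/P)/ln(1+r)⌉ = 32 payments (last £6.38); total interest = total paid − £550.00 = £76.38.
At £60.00/mo: 10 payments (last £34.32); total interest £24.32.
Payments saved = 32 − 10 = 22.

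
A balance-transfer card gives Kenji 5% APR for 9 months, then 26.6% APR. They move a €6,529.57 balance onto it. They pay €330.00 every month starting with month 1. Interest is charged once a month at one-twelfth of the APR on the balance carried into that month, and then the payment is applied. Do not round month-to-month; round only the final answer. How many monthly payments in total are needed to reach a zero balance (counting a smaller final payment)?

Promo months 1–9 at r₀ = 5%/12 = 0.00416667; months 10+ at r₁ = 26.6%/12 = 0.0221667.
After month 9: iterate B ← B·(1+r₀) − €330.00 for 9 months → €3,758.57.
Then at r₁ with €330.00/mo: n₂ = −ln(1 − r₁·B/P)/ln(1+r₁) ≈ 13.27 → 14 more payments.

23 months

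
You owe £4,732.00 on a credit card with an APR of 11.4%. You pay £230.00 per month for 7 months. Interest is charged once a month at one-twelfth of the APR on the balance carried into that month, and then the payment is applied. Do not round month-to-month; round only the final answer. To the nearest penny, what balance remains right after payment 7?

£3,399.17

Monthly rate r = 11.4%/12 = 0.95% = 0.0095.
Each month: B ← B·(1+r) − £230.00.
Month 1: interest £44.95; balance after payment £4,546.95.
Month 2: interest £43.20; balance after payment £4,360.15.
Month 3: interest £41.42; balance after payment £4,171.57.
Month 4: interest £39.63; balance after payment £3,981.20.
Month 5: interest £37.82; balance after payment £3,789.02.
Month 6: interest £36.00; balance after payment £3,595.02.
Month 7: interest £34.15; balance after payment £3,399.17.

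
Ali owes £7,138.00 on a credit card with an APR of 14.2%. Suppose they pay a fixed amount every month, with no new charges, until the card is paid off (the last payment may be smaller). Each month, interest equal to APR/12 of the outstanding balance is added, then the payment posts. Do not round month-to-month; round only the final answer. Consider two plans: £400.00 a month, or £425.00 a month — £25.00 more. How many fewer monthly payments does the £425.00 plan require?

2 fewer payments

Monthly rate r = 14.2%/12 = 1.18333% = 0.0118333.
At £400.00/mo: n = ⌈−ln(1 − rB₀/P)/ln(1+r)⌉ = 21 payments (last £65.67); total interest = total paid − £7,138.00 = £927.67.
At £425.00/mo: 19 payments (last £355.32); total interest £867.32.
Payments saved = 21 − 19 = 2.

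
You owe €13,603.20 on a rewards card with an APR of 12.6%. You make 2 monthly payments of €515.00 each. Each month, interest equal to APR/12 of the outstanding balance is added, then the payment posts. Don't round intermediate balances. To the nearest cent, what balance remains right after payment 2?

€12,854.96

Monthly rate r = 12.6%/12 = 1.05% = 0.0105.
Each month: B ← B·(1+r) − €515.00.
Month 1: interest €142.83; balance after payment €13,231.03.
Month 2: interest €138.93; balance after payment €12,854.96.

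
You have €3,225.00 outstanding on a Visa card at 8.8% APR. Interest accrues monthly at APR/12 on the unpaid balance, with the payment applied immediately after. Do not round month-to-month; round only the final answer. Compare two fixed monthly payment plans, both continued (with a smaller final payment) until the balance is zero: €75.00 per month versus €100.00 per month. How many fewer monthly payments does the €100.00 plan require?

Monthly rate r = 8.8%/12 = 0.733333% = 0.00733333.
At €75.00/mo: n = ⌈−ln(1 − rB₀/P)/ln(1+r)⌉ = 52 payments (last €63.55); total interest = total paid − €3,225.00 = €663.55.
At €100.00/mo: 37 payments (last €93.16); total interest €468.16.
Payments saved = 52 − 37 = 15.

15 fewer payments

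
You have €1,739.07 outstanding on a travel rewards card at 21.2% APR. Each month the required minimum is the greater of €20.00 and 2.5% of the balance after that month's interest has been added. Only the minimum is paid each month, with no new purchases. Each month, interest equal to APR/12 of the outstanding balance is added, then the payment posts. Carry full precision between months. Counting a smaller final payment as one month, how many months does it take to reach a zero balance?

170 months

Monthly rate r = 21.2%/12 = 1.76667% = 0.0176667.
While 2.5% of the post-interest balance exceeds €20.00, each month B ← (B·(1+r))·(1 − 0.025), i.e. B shrinks by the factor (1+r)·0.975 = 0.99223.
This holds for months 1–102. Entering month 103 the balance is €784.43; 2.5% of the post-interest balance is now below €20.00, so the flat €20.00 minimum applies from here.
From month 103 a fixed €20.00 at rate r clears €784.43 in 68 more payments. Total: 102 + 68 = 170 months.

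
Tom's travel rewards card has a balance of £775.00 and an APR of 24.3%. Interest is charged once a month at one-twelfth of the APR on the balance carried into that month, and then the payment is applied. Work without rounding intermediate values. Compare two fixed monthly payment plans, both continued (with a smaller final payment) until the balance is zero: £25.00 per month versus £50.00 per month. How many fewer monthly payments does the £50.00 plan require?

31 fewer payments

Monthly rate r = 24.3%/12 = 2.025% = 0.02025.
At £25.00/mo: n = ⌈−ln(1 − rB₀/P)/ln(1+r)⌉ = 50 payments (last £7.35); total interest = total paid − £775.00 = £457.35.
At £50.00/mo: 19 payments (last £39.58); total interest £164.58.
Payments saved = 50 − 19 = 31.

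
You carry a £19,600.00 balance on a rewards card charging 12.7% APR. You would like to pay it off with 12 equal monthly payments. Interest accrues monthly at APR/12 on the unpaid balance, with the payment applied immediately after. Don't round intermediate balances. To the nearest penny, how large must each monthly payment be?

£1,747.86

Monthly rate r = 12.7%/12 = 1.05833% = 0.0105833.
Level-payment amortization: P = B₀·r / (1 − (1+r)^(−n)) = 19600.00·0.0105833 / (1 − 1.01058^(−12)).
Denominator 1 − (1+r)^(−12) = 0.118678385.
P = 207.433 / 0.118678385 ≈ 1747.86.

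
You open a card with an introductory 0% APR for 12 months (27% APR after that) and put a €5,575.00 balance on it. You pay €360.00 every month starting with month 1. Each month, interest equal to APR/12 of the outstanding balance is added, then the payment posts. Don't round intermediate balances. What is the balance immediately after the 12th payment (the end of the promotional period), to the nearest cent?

€1,255.00

Promo months 1–12 at r₀ = 0%/12 = 0; months 13+ at r₁ = 27%/12 = 0.0225.
After month 12 (no interest yet): B = €5,575.00 − 12·€360.00 = €1,255.00.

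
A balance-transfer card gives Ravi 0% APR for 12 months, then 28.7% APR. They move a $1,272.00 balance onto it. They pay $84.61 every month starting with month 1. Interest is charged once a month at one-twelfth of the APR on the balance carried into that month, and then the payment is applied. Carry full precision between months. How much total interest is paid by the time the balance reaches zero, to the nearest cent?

Promo months 1–12 at r₀ = 0%/12 = 0; months 13+ at r₁ = 28.7%/12 = 0.0239167.
After month 12 (no interest yet): B = $1,272.00 − 12·$84.61 = $256.68.
Then at r₁ with $84.61/mo: n₂ = −ln(1 − r₁·B/P)/ln(1+r₁) ≈ 3.19 → 4 more payments.
Total paid = 15·$84.61 + $15.96 = $1,285.11; interest = $1,285.11 − $1,272.00 = $13.11.

$13.11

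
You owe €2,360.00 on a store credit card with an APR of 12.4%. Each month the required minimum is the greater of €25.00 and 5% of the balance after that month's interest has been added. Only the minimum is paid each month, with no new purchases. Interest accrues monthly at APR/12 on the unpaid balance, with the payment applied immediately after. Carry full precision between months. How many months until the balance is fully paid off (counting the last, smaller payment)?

Monthly rate r = 12.4%/12 = 1.03333% = 0.0103333.
While 5% of the post-interest balance exceeds €25.00, each month B ← (B·(1+r))·(1 − 0.05), i.e. B shrinks by the factor (1+r)·0.95 = 0.95982.
This holds for months 1–39. Entering month 40 the balance is €476.71; 5% of the post-interest balance is now below €25.00, so the flat €25.00 minimum applies from here.
From month 40 a fixed €25.00 at rate r clears €476.71 in 22 more payments. Total: 39 + 22 = 61 months.

61 months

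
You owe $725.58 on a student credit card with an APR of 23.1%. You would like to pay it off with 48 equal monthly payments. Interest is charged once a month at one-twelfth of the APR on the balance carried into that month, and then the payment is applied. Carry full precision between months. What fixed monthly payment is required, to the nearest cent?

Monthly rate r = 23.1%/12 = 1.925% = 0.01925.
Level-payment amortization: P = B₀·r / (1 − (1+r)^(−n)) = 725.58·0.01925 / (1 − 1.01925^(−48)).
Denominator 1 − (1+r)^(−48) = 0.599571082.
P = 13.9674 / 0.599571082 ≈ 23.30.

$23.30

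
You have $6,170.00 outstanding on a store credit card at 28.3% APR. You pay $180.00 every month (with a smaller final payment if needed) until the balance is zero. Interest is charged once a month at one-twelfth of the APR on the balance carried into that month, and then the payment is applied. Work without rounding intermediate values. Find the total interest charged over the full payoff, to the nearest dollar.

$6,589

Monthly rate r = 28.3%/12 = 2.35833% = 0.0235833.
Payoff takes n = ⌈−ln(1 − rB₀/P)/ln(1+r)⌉ = ⌈70.884⌉ = 71 payments; the last is $159.26.
Total paid = 70·$180.00 + $159.26 = $12,759.26.
Total interest = total paid − principal = $12,759.26 − $6,170.00 = $6,589.26.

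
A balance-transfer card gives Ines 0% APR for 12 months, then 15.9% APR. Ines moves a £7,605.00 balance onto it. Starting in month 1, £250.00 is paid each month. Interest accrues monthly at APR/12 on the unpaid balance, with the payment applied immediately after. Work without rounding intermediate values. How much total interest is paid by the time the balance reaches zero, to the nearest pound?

Promo months 1–12 at r₀ = 0%/12 = 0; months 13+ at r₁ = 15.9%/12 = 0.01325.
After month 12 (no interest yet): B = £7,605.00 − 12·£250.00 = £4,605.00.
Then at r₁ with £250.00/mo: n₂ = −ln(1 − r₁·B/P)/ln(1+r₁) ≈ 21.26 → 22 more payments.
Total paid = 33·£250.00 + £64.46 = £8,314.46; interest = £8,314.46 − £7,605.00 = £709.46.

£709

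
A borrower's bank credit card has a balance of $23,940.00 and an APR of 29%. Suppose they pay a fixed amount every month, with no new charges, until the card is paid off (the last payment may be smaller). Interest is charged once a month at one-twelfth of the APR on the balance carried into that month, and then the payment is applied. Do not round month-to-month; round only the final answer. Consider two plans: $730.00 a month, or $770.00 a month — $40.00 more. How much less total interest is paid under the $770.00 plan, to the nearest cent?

Monthly rate r = 29%/12 = 2.41667% = 0.0241667.
At $730.00/mo: n = ⌈−ln(1 − rB₀/P)/ln(1+r)⌉ = 66 payments (last $631.88); total interest = total paid − $23,940.00 = $24,141.88.
At $770.00/mo: 59 payments (last $220.04); total interest $20,940.04.
Interest saved = $24,141.88 − $20,940.04 = $3,201.84.

$3,201.84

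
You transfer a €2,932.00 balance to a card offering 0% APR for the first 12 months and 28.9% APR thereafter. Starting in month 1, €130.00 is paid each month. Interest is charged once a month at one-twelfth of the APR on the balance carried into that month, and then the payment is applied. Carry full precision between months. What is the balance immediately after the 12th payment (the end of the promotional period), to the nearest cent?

Promo months 1–12 at r₀ = 0%/12 = 0; months 13+ at r₁ = 28.9%/12 = 0.0240833.
After month 12 (no interest yet): B = €2,932.00 − 12·€130.00 = €1,372.00.

€1,372.00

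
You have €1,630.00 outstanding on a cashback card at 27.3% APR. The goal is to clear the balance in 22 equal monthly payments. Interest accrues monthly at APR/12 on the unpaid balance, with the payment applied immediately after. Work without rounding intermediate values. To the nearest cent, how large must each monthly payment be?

Monthly rate r = 27.3%/12 = 2.275% = 0.02275.
Level-payment amortization: P = B₀·r / (1 − (1+r)^(−n)) = 1630.00·0.02275 / (1 − 1.02275^(−22)).
Denominator 1 − (1+r)^(−22) = 0.39036308.
P = 37.0825 / 0.39036308 ≈ 94.99.

€94.99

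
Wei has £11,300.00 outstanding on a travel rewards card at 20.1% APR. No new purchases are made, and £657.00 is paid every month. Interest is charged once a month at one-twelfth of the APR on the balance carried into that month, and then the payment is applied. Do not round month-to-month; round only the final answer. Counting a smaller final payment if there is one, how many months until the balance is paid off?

Monthly rate r = 20.1%/12 = 1.675% = 0.01675.
Recurrence: B ← B·(1+r) − £657.00.
Month 1: interest £189.28; balance after payment £10,832.27.
Month 2: interest £181.44; balance after payment £10,356.72.
Closed form: n = −ln(1 − rB₀/P)/ln(1+r) = −ln(0.71191)/ln(1.01675) ≈ 20.456, so the balance reaches zero during payment 21.

21 payments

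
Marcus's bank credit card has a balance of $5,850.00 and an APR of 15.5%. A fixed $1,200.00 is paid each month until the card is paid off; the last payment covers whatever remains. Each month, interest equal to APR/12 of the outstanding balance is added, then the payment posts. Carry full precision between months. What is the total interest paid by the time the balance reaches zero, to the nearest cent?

Monthly rate r = 15.5%/12 = 1.29167% = 0.0129167.
Payoff takes n = ⌈−ln(1 − rB₀/P)/ln(1+r)⌉ = ⌈5.068⌉ = 6 payments; the last is $81.73.
Total paid = 5·$1,200.00 + $81.73 = $6,081.73.
Total interest = total paid − principal = $6,081.73 − $5,850.00 = $231.73.

$231.73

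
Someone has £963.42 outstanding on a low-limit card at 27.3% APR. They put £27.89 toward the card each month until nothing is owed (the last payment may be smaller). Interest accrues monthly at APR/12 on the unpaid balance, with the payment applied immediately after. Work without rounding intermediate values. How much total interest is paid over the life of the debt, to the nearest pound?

Monthly rate r = 27.3%/12 = 2.275% = 0.02275.
Payoff takes n = ⌈−ln(1 − rB₀/P)/ln(1+r)⌉ = ⌈68.511⌉ = 69 payments; the last is £14.32.
Total paid = 68·£27.89 + £14.32 = £1,910.84.
Total interest = total paid − principal = £1,910.84 − £963.42 = £947.42.

£947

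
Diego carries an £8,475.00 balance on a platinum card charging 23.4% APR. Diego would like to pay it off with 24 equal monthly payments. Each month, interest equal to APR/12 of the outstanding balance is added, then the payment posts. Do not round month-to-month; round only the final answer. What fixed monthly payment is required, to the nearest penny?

£445.55

Monthly rate r = 23.4%/12 = 1.95% = 0.0195.
Level-payment amortization: P = B₀·r / (1 − (1+r)^(−n)) = 8475.00·0.0195 / (1 − 1.0195^(−24)).
Denominator 1 − (1+r)^(−24) = 0.370919132.
P = 165.262 / 0.370919132 ≈ 445.55.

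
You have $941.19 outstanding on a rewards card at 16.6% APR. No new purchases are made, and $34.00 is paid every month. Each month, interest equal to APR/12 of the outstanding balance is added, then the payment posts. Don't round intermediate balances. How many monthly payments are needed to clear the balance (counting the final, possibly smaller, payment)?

Monthly rate r = 16.6%/12 = 1.38333% = 0.0138333.
Recurrence: B ← B·(1+r) − $34.00.
Month 1: interest $13.02; balance after payment $920.21.
Month 2: interest $12.73; balance after payment $898.94.
Closed form: n = −ln(1 − rB₀/P)/ln(1+r) = −ln(0.61706)/ln(1.01383) ≈ 35.141, so the balance reaches zero during payment 36.

36 payments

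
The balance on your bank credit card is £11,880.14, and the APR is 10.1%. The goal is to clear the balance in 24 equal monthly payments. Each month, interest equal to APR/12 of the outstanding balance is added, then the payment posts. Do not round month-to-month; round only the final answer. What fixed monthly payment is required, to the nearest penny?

£548.76

Monthly rate r = 10.1%/12 = 0.841667% = 0.00841667.
Level-payment amortization: P = B₀·r / (1 − (1+r)^(−n)) = 11880.14·0.00841667 / (1 − 1.00842^(−24)).
Denominator 1 − (1+r)^(−24) = 0.182214054.
P = 99.9912 / 0.182214054 ≈ 548.76.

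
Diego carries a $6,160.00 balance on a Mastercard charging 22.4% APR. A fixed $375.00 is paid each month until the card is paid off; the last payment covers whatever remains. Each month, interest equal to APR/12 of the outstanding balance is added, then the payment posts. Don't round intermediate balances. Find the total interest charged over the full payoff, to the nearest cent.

$1,265.56

Monthly rate r = 22.4%/12 = 1.86667% = 0.0186667.
Payoff takes n = ⌈−ln(1 − rB₀/P)/ln(1+r)⌉ = ⌈19.800⌉ = 20 payments; the last is $300.56.
Total paid = 19·$375.00 + $300.56 = $7,425.56.
Total interest = total paid − principal = $7,425.56 − $6,160.00 = $1,265.56.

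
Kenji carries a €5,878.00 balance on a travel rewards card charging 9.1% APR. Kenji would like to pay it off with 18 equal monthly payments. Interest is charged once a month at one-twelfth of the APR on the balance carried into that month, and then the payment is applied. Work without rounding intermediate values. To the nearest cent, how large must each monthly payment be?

Monthly rate r = 9.1%/12 = 0.758333% = 0.00758333.
Level-payment amortization: P = B₀·r / (1 − (1+r)^(−n)) = 5878.00·0.00758333 / (1 − 1.00758^(−18)).
Denominator 1 − (1+r)^(−18) = 0.127144309.
P = 44.5748 / 0.127144309 ≈ 350.58.

€350.58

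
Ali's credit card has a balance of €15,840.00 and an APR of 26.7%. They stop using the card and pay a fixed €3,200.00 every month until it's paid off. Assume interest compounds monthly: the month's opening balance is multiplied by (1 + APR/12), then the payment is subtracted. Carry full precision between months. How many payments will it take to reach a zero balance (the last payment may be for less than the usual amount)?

Monthly rate r = 26.7%/12 = 2.225% = 0.02225.
Recurrence: B ← B·(1+r) − €3,200.00.
Month 1: interest €352.44; balance after payment €12,992.44.
Month 2: interest €289.08; balance after payment €10,081.52.
Month 3: interest €224.31; balance after payment €7,105.84.
Month 4: interest €158.10; balance after payment €4,063.94.
Month 5: interest €90.42; balance after payment €954.36.
Month 6: interest €21.23; balance after payment €0.00.

6 months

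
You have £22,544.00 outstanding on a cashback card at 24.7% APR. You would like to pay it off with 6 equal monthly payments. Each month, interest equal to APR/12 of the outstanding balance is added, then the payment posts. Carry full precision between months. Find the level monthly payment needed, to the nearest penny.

£4,032.61

Monthly rate r = 24.7%/12 = 2.05833% = 0.0205833.
Level-payment amortization: P = B₀·r / (1 − (1+r)^(−n)) = 22544.00·0.0205833 / (1 − 1.02058^(−6)).
Denominator 1 − (1+r)^(−6) = 0.115069489.
P = 464.031 / 0.115069489 ≈ 4032.61.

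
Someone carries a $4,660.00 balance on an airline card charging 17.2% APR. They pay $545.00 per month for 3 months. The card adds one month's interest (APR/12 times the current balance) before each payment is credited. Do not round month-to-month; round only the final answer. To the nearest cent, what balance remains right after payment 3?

Monthly rate r = 17.2%/12 = 1.43333% = 0.0143333.
Each month: B ← B·(1+r) − $545.00.
Month 1: interest $66.79; balance after payment $4,181.79.
Month 2: interest $59.94; balance after payment $3,696.73.
Month 3: interest $52.99; balance after payment $3,204.72.

$3,204.72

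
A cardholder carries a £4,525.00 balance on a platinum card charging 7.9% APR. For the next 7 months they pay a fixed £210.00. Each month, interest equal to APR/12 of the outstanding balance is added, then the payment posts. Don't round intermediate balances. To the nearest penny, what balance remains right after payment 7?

£3,238.34

Monthly rate r = 7.9%/12 = 0.658333% = 0.00658333.
Each month: B ← B·(1+r) − £210.00.
Month 1: interest £29.79; balance after payment £4,344.79.
Month 2: interest £28.60; balance after payment £4,163.39.
Month 3: interest £27.41; balance after payment £3,980.80.
Month 4: interest £26.21; balance after payment £3,797.01.
Month 5: interest £25.00; balance after payment £3,612.01.
Month 6: interest £23.78; balance after payment £3,425.78.
Month 7: interest £22.55; balance after payment £3,238.34.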